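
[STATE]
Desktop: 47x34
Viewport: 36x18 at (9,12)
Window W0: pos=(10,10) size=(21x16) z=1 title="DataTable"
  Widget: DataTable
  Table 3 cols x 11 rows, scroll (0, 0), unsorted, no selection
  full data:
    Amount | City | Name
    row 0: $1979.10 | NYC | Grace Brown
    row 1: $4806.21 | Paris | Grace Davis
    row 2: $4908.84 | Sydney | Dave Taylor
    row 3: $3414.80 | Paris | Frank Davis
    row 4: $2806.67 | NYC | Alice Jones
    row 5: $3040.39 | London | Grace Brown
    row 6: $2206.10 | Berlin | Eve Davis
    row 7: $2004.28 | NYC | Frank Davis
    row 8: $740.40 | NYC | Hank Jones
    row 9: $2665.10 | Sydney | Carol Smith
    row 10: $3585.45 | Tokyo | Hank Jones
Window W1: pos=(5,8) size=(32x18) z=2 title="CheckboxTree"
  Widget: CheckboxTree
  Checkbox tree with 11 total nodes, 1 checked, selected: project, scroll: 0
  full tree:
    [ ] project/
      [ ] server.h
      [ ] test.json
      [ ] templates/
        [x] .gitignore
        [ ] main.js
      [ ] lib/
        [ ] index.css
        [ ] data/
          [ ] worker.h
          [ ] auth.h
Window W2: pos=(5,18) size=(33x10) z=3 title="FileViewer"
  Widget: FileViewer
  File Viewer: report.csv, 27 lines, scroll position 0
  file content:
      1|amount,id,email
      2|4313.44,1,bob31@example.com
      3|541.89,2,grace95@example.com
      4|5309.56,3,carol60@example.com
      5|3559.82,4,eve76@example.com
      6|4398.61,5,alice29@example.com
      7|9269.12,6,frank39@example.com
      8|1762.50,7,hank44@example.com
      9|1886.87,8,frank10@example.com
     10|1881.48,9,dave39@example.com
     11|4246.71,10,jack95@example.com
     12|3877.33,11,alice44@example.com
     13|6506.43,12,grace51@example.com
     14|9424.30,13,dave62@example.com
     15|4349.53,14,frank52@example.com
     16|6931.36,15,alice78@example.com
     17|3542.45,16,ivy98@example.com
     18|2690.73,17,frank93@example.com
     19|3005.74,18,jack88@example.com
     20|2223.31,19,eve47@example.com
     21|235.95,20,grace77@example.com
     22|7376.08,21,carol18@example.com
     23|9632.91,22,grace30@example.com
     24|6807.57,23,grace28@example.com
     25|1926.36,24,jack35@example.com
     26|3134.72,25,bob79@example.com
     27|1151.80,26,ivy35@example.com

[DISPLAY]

[ ] server.h               ┃        
[ ] test.json              ┃        
[-] templates/             ┃        
  [x] .gitignore           ┃        
  [ ] main.js              ┃        
[ ] lib/                   ┃        
━━━━━━━━━━━━━━━━━━━━━━━━━━━━┓       
leViewer                    ┃       
────────────────────────────┨       
unt,id,email               ▲┃       
3.44,1,bob31@example.com   █┃       
.89,2,grace95@example.com  ░┃       
9.56,3,carol60@example.com ░┃       
9.82,4,eve76@example.com   ░┃       
8.61,5,alice29@example.com ▼┃       
━━━━━━━━━━━━━━━━━━━━━━━━━━━━┛       
                                    
                                    


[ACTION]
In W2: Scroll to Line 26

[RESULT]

[ ] server.h               ┃        
[ ] test.json              ┃        
[-] templates/             ┃        
  [x] .gitignore           ┃        
  [ ] main.js              ┃        
[ ] lib/                   ┃        
━━━━━━━━━━━━━━━━━━━━━━━━━━━━┓       
leViewer                    ┃       
────────────────────────────┨       
6.08,21,carol18@example.com▲┃       
2.91,22,grace30@example.com░┃       
7.57,23,grace28@example.com░┃       
6.36,24,jack35@example.com ░┃       
4.72,25,bob79@example.com  █┃       
1.80,26,ivy35@example.com  ▼┃       
━━━━━━━━━━━━━━━━━━━━━━━━━━━━┛       
                                    
                                    


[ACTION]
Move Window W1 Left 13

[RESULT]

erver.h               ┃             
est.json              ┃             
emplates/             ┃             
 .gitignore           ┃             
 main.js              ┃             
ib/                   ┃             
━━━━━━━━━━━━━━━━━━━━━━━━━━━━┓       
leViewer                    ┃       
────────────────────────────┨       
6.08,21,carol18@example.com▲┃       
2.91,22,grace30@example.com░┃       
7.57,23,grace28@example.com░┃       
6.36,24,jack35@example.com ░┃       
4.72,25,bob79@example.com  █┃       
1.80,26,ivy35@example.com  ▼┃       
━━━━━━━━━━━━━━━━━━━━━━━━━━━━┛       
                                    
                                    


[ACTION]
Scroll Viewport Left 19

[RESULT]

┃   [ ] server.h               ┃    
┃   [ ] test.json              ┃    
┃   [-] templates/             ┃    
┃     [x] .gitignore           ┃    
┃     [ ] main.js              ┃    
┃   [ ] lib/                   ┃    
┃    ┏━━━━━━━━━━━━━━━━━━━━━━━━━━━━━━
┃    ┃ FileViewer                   
┃    ┠──────────────────────────────
┃    ┃7376.08,21,carol18@example.com
┃    ┃9632.91,22,grace30@example.com
┃    ┃6807.57,23,grace28@example.com
┃    ┃1926.36,24,jack35@example.com 
┗━━━━┃3134.72,25,bob79@example.com  
     ┃1151.80,26,ivy35@example.com  
     ┗━━━━━━━━━━━━━━━━━━━━━━━━━━━━━━
                                    
                                    


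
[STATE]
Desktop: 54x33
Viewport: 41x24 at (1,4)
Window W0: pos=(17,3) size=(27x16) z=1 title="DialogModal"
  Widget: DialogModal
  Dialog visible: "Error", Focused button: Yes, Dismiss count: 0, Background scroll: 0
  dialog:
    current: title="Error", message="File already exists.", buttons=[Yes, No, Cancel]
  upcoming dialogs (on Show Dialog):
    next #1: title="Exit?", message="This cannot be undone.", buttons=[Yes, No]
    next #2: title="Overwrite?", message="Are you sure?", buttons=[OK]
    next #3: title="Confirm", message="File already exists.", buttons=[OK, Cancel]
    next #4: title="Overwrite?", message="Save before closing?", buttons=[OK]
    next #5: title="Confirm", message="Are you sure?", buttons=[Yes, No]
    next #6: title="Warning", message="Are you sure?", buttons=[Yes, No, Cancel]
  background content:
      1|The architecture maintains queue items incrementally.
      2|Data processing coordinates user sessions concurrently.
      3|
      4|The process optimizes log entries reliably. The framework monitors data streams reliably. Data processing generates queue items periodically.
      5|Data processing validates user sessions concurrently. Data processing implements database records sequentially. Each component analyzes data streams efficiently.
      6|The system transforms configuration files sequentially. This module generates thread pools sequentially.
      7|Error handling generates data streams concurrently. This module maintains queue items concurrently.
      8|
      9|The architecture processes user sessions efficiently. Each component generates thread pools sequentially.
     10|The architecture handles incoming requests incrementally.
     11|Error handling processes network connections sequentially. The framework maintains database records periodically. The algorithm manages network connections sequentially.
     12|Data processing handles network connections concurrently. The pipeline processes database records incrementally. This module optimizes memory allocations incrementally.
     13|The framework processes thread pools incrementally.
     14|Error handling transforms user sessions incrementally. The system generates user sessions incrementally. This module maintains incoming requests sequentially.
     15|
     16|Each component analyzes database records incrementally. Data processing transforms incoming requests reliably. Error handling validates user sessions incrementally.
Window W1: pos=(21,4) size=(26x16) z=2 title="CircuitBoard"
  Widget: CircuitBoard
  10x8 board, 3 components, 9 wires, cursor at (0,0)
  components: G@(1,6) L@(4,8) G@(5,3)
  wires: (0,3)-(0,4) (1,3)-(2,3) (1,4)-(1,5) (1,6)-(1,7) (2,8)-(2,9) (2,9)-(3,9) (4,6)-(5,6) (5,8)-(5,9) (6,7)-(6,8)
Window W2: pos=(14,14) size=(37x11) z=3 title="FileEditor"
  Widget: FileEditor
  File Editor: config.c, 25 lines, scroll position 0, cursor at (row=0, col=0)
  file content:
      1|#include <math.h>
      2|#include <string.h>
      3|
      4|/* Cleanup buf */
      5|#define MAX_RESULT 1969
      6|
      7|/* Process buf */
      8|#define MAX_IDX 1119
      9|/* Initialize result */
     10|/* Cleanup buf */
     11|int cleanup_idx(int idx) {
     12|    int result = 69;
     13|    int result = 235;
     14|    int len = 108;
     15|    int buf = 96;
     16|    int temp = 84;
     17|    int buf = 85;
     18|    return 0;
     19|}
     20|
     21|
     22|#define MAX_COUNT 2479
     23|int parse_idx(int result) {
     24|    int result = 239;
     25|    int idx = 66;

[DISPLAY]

                ┃ Di┏━━━━━━━━━━━━━━━━━━━━
                ┠───┃ CircuitBoard       
                ┃The┠────────────────────
                ┃Dat┃   0 1 2 3 4 5 6 7 8
                ┃   ┃0  [.]          · ─ 
                ┃Th┌┃                    
                ┃Da│┃1               ·   
                ┃Th│┃                │   
                ┃Er│┃2               ·   
                ┃  └┃                    
             ┏━━━━━━━━━━━━━━━━━━━━━━━━━━━
             ┃ FileEditor                
             ┠───────────────────────────
             ┃█include <math.h>          
             ┃#include <string.h>        
             ┃                           
             ┃/* Cleanup buf */          
             ┃#define MAX_RESULT 1969    
             ┃                           
             ┃/* Process buf */          
             ┗━━━━━━━━━━━━━━━━━━━━━━━━━━━
                                         
                                         
                                         


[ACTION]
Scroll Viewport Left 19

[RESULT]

                 ┃ Di┏━━━━━━━━━━━━━━━━━━━
                 ┠───┃ CircuitBoard      
                 ┃The┠───────────────────
                 ┃Dat┃   0 1 2 3 4 5 6 7 
                 ┃   ┃0  [.]          · ─
                 ┃Th┌┃                   
                 ┃Da│┃1               ·  
                 ┃Th│┃                │  
                 ┃Er│┃2               ·  
                 ┃  └┃                   
              ┏━━━━━━━━━━━━━━━━━━━━━━━━━━
              ┃ FileEditor               
              ┠──────────────────────────
              ┃█include <math.h>         
              ┃#include <string.h>       
              ┃                          
              ┃/* Cleanup buf */         
              ┃#define MAX_RESULT 1969   
              ┃                          
              ┃/* Process buf */         
              ┗━━━━━━━━━━━━━━━━━━━━━━━━━━
                                         
                                         
                                         


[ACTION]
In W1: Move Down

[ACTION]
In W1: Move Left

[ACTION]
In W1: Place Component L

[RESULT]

                 ┃ Di┏━━━━━━━━━━━━━━━━━━━
                 ┠───┃ CircuitBoard      
                 ┃The┠───────────────────
                 ┃Dat┃   0 1 2 3 4 5 6 7 
                 ┃   ┃0               · ─
                 ┃Th┌┃                   
                 ┃Da│┃1  [L]          ·  
                 ┃Th│┃                │  
                 ┃Er│┃2               ·  
                 ┃  └┃                   
              ┏━━━━━━━━━━━━━━━━━━━━━━━━━━
              ┃ FileEditor               
              ┠──────────────────────────
              ┃█include <math.h>         
              ┃#include <string.h>       
              ┃                          
              ┃/* Cleanup buf */         
              ┃#define MAX_RESULT 1969   
              ┃                          
              ┃/* Process buf */         
              ┗━━━━━━━━━━━━━━━━━━━━━━━━━━
                                         
                                         
                                         


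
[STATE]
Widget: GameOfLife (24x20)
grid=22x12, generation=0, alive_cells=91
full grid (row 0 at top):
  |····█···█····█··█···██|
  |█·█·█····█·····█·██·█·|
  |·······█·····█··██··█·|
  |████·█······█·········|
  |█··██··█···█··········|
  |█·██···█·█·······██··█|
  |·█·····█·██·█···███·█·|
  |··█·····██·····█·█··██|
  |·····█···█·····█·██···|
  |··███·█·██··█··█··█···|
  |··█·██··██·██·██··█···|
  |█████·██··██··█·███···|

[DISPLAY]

Gen: 0                  
····█···█····█··█···██  
█·█·█····█·····█·██·█·  
·······█·····█··██··█·  
████·█······█·········  
█··██··█···█··········  
█·██···█·█·······██··█  
·█·····█·██·█···███·█·  
··█·····██·····█·█··██  
·····█···█·····█·██···  
··███·█·██··█··█··█···  
··█·██··██·██·██··█···  
█████·██··██··█·███···  
                        
                        
                        
                        
                        
                        
                        


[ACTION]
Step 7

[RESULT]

Gen: 7                  
··█·█···········█·████  
··█·█············█·█·█  
····█···········█·····  
·█·█·············██···  
█··█······██······██··  
███····██··██····██···  
······█·█·█·········██  
·····█···█·····█·····█  
·····█·█·····█·······█  
··████·█··█··█·█·····█  
·█··█·███·············  
··██···██·······█████·  
                        
                        
                        
                        
                        
                        
                        


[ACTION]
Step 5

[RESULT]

Gen: 12                 
··█··█·········█████··  
··█··█········█·······  
·█···█·········█······  
██·········██··█····█·  
██······███··█··█····█  
·█····████·███········  
··█·████···██·······██  
·██·█·█····█······██·█  
····█·····█···········  
··██·█···········█····  
··················█···  
···················██·  
                        
                        
                        
                        
                        
                        
                        


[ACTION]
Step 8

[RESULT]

Gen: 20                 
····███····█··········  
·██████····█··········  
█·████····█···········  
█·██··················  
·█····················  
······················  
·········███·█······█·  
············██·····█·█  
············██···█···█  
·········███·····█···█  
·················█··█·  
··················███·  
                        
                        
                        
                        
                        
                        
                        


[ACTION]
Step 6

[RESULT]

Gen: 26                 
······················  
······················  
······················  
······················  
······················  
······················  
······················  
·············██·····██  
··········█·█·█·······  
··········█·███·······  
···················██·  
···················██·  
                        
                        
                        
                        
                        
                        
                        


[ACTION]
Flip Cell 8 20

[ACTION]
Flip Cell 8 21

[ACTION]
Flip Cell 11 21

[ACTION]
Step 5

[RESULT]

Gen: 31                 
······················  
······················  
······················  
······················  
······················  
······················  
······················  
·············██·······  
············█··█···██·  
············█·█····██·  
·············█····██··  
······················  
                        
                        
                        
                        
                        
                        
                        


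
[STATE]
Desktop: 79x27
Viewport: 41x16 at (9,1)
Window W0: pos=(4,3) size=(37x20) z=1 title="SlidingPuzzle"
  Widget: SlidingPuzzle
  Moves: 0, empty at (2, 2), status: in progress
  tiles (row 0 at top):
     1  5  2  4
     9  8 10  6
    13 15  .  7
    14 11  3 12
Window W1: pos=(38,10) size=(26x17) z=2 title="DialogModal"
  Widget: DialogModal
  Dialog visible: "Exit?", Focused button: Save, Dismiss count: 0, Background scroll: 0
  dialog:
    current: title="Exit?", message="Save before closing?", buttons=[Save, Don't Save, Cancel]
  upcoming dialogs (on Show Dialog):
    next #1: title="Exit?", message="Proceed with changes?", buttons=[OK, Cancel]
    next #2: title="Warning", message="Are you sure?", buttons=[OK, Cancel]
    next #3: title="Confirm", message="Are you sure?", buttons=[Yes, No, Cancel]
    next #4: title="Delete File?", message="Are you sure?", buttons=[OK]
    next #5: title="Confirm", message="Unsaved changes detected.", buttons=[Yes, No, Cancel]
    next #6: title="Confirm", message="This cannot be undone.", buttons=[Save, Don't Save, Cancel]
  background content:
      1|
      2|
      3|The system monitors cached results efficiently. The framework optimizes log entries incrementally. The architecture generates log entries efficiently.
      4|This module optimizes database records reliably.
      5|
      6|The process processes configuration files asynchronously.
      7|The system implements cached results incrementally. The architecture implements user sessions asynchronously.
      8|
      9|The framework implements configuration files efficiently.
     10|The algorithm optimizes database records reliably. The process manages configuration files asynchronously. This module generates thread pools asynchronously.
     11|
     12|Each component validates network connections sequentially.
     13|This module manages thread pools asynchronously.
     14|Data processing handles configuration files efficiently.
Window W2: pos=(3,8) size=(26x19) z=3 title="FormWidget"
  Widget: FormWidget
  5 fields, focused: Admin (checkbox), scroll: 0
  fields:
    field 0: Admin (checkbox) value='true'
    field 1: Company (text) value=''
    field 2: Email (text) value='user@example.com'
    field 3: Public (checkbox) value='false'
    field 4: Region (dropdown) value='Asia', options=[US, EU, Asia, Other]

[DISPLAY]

                                         
                                         
━━━━━━━━━━━━━━━━━━━━━━━━━━━━━━━┓         
dingPuzzle                     ┃         
───────────────────────────────┨         
─┬────┬────┬────┐              ┃         
 │  5 │  2 │  4 │              ┃         
━━━━━━━━━━━━━━━━━━━┓           ┃         
Widget             ┃           ┃         
───────────────────┨         ┏━━━━━━━━━━━
in:      [x]       ┃         ┃ DialogModa
pany:    [        ]┃         ┠───────────
il:      [user@exa]┃         ┃           
lic:     [ ]       ┃         ┃           
ion:     [Asia   ▼]┃         ┃The system 
                   ┃         ┃This module


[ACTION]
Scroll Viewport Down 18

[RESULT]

in:      [x]       ┃         ┃ DialogModa
pany:    [        ]┃         ┠───────────
il:      [user@exa]┃         ┃           
lic:     [ ]       ┃         ┃           
ion:     [Asia   ▼]┃         ┃The system 
                   ┃         ┃This module
                   ┃         ┃  ┌────────
                   ┃         ┃Th│      Ex
                   ┃         ┃Th│Save bef
                   ┃         ┃  │[Save]  
                   ┃         ┃Th└────────
                   ┃━━━━━━━━━┃The algorit
                   ┃         ┃           
                   ┃         ┃Each compon
                   ┃         ┃This module
━━━━━━━━━━━━━━━━━━━┛         ┗━━━━━━━━━━━


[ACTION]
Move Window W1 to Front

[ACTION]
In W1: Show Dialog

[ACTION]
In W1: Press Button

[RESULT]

in:      [x]       ┃         ┃ DialogModa
pany:    [        ]┃         ┠───────────
il:      [user@exa]┃         ┃           
lic:     [ ]       ┃         ┃           
ion:     [Asia   ▼]┃         ┃The system 
                   ┃         ┃This module
                   ┃         ┃           
                   ┃         ┃The process
                   ┃         ┃The system 
                   ┃         ┃           
                   ┃         ┃The framewo
                   ┃━━━━━━━━━┃The algorit
                   ┃         ┃           
                   ┃         ┃Each compon
                   ┃         ┃This module
━━━━━━━━━━━━━━━━━━━┛         ┗━━━━━━━━━━━


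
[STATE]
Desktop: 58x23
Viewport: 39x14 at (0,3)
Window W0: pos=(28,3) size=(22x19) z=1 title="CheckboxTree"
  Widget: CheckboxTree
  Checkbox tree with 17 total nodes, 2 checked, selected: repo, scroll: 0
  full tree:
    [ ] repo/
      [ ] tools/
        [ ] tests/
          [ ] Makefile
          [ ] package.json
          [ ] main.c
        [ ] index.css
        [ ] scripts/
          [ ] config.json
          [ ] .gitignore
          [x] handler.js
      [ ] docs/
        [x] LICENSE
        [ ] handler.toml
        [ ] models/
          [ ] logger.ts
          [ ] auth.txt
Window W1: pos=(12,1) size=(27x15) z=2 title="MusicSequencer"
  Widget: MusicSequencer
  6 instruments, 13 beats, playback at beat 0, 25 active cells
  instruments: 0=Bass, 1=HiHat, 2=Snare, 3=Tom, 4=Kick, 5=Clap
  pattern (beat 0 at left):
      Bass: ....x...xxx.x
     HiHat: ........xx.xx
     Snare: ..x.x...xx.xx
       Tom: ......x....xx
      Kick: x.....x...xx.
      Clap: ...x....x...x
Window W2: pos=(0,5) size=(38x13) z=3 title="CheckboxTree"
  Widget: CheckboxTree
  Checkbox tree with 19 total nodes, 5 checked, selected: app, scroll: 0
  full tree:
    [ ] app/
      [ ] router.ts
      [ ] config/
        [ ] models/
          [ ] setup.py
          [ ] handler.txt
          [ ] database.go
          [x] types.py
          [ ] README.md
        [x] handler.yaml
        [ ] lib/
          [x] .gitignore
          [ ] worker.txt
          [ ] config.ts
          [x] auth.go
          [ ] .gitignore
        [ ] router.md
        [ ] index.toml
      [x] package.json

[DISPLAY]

            ┠─────────────────────────┨
            ┃      ▼123456789012      ┃
┏━━━━━━━━━━━━━━━━━━━━━━━━━━━━━━━━━━━━┓┃
┃ CheckboxTree                       ┃┃
┠────────────────────────────────────┨┃
┃>[-] app/                           ┃┃
┃   [ ] router.ts                    ┃┃
┃   [-] config/                      ┃┃
┃     [-] models/                    ┃┃
┃       [ ] setup.py                 ┃┃
┃       [ ] handler.txt              ┃┃
┃       [ ] database.go              ┃┃
┃       [x] types.py                 ┃┛
┃       [ ] README.md                ┃]


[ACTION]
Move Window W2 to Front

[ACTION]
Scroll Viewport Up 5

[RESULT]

                                       
            ┏━━━━━━━━━━━━━━━━━━━━━━━━━┓
            ┃ MusicSequencer          ┃
            ┠─────────────────────────┨
            ┃      ▼123456789012      ┃
┏━━━━━━━━━━━━━━━━━━━━━━━━━━━━━━━━━━━━┓┃
┃ CheckboxTree                       ┃┃
┠────────────────────────────────────┨┃
┃>[-] app/                           ┃┃
┃   [ ] router.ts                    ┃┃
┃   [-] config/                      ┃┃
┃     [-] models/                    ┃┃
┃       [ ] setup.py                 ┃┃
┃       [ ] handler.txt              ┃┃


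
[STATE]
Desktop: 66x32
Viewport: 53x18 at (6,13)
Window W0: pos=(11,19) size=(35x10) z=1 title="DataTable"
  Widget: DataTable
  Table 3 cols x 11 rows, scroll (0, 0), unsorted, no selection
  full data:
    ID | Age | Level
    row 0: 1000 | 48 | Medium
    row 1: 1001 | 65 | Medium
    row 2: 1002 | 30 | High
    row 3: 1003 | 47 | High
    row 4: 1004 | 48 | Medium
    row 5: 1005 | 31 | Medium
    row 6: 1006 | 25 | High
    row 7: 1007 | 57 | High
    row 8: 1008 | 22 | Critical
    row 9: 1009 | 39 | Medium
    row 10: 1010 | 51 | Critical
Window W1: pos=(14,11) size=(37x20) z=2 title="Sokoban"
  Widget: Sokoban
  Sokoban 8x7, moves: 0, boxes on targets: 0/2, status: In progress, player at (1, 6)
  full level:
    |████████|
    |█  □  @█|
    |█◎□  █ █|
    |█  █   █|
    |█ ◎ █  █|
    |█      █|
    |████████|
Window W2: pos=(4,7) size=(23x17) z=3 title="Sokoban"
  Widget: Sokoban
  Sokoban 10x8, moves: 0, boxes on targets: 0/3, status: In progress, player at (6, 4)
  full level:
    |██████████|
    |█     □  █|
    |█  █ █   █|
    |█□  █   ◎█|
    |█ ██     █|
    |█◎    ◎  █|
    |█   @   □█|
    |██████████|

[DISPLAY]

□  █   ◎█           ┃───────────────────────┨        
 ██     █           ┃                       ┃        
◎    ◎  █           ┃                       ┃        
   @   □█           ┃                       ┃        
█████████           ┃                       ┃        
oves: 0  0/3        ┃                       ┃        
                    ┃                       ┃        
                    ┃                       ┃        
                    ┃2                      ┃        
                    ┃                       ┃        
━━━━━━━━━━━━━━━━━━━━┛                       ┃        
     ┃10┃                                   ┃        
     ┃10┃                                   ┃        
     ┃10┃                                   ┃        
     ┃10┃                                   ┃        
     ┗━━┃                                   ┃        
        ┃                                   ┃        
        ┗━━━━━━━━━━━━━━━━━━━━━━━━━━━━━━━━━━━┛        


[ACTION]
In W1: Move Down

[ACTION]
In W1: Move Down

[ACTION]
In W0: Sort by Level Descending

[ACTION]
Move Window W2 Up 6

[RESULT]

                    ┃───────────────────────┨        
                    ┃                       ┃        
                    ┃                       ┃        
                    ┃                       ┃        
━━━━━━━━━━━━━━━━━━━━┛                       ┃        
        ┃█ ◎ █  █                           ┃        
     ┏━━┃█      █                           ┃        
     ┃ D┃████████                           ┃        
     ┠──┃Moves: 2  0/2                      ┃        
     ┃ID┃                                   ┃        
     ┃──┃                                   ┃        
     ┃10┃                                   ┃        
     ┃10┃                                   ┃        
     ┃10┃                                   ┃        
     ┃10┃                                   ┃        
     ┗━━┃                                   ┃        
        ┃                                   ┃        
        ┗━━━━━━━━━━━━━━━━━━━━━━━━━━━━━━━━━━━┛        


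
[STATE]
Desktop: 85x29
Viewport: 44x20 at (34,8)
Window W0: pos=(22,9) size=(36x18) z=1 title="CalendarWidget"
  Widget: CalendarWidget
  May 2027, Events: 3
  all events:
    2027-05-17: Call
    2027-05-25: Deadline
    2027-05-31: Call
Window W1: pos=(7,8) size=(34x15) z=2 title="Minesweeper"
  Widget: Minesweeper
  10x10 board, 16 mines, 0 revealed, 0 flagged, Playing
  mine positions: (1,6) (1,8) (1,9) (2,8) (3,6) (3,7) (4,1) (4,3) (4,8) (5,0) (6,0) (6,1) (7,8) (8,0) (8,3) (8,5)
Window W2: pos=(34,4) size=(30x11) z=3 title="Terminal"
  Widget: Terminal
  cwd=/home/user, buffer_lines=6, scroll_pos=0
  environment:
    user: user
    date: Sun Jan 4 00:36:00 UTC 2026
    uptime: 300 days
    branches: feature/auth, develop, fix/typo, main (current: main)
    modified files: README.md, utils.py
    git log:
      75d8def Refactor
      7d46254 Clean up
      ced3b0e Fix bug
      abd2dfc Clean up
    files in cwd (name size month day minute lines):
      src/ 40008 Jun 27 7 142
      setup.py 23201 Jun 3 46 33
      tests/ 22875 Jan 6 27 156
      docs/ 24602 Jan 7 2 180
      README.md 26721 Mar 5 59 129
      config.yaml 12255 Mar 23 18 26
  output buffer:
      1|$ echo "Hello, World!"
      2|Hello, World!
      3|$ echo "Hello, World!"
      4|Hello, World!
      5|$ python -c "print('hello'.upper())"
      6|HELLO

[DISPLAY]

┃Hello, World!               ┃              
┃$ echo "Hello, World!"      ┃              
┃Hello, World!               ┃              
┃$ python -c "print('hello'.u┃              
┃HELLO                       ┃              
┃$ █                         ┃              
┗━━━━━━━━━━━━━━━━━━━━━━━━━━━━┛              
      ┃ 9              ┃                    
      ┃16              ┃                    
      ┃ 23             ┃                    
      ┃ 30             ┃                    
      ┃                ┃                    
      ┃                ┃                    
      ┃                ┃                    
━━━━━━┛                ┃                    
                       ┃                    
                       ┃                    
                       ┃                    
━━━━━━━━━━━━━━━━━━━━━━━┛                    
                                            


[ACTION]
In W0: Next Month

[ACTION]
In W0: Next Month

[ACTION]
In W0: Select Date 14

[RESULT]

┃Hello, World!               ┃              
┃$ echo "Hello, World!"      ┃              
┃Hello, World!               ┃              
┃$ python -c "print('hello'.u┃              
┃HELLO                       ┃              
┃$ █                         ┃              
┗━━━━━━━━━━━━━━━━━━━━━━━━━━━━┛              
      ┃11              ┃                    
      ┃7 18            ┃                    
      ┃25              ┃                    
      ┃                ┃                    
      ┃                ┃                    
      ┃                ┃                    
      ┃                ┃                    
━━━━━━┛                ┃                    
                       ┃                    
                       ┃                    
                       ┃                    
━━━━━━━━━━━━━━━━━━━━━━━┛                    
                                            


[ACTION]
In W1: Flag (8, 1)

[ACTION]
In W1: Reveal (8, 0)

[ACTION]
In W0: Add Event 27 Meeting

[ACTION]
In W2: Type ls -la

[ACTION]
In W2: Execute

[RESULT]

┃-rw-r--r--  1 user group    ┃              
┃drwxr-xr-x  1 user group    ┃              
┃drwxr-xr-x  1 user group    ┃              
┃-rw-r--r--  1 user group    ┃              
┃-rw-r--r--  1 user group    ┃              
┃$ █                         ┃              
┗━━━━━━━━━━━━━━━━━━━━━━━━━━━━┛              
      ┃11              ┃                    
      ┃7 18            ┃                    
      ┃25              ┃                    
      ┃                ┃                    
      ┃                ┃                    
      ┃                ┃                    
      ┃                ┃                    
━━━━━━┛                ┃                    
                       ┃                    
                       ┃                    
                       ┃                    
━━━━━━━━━━━━━━━━━━━━━━━┛                    
                                            


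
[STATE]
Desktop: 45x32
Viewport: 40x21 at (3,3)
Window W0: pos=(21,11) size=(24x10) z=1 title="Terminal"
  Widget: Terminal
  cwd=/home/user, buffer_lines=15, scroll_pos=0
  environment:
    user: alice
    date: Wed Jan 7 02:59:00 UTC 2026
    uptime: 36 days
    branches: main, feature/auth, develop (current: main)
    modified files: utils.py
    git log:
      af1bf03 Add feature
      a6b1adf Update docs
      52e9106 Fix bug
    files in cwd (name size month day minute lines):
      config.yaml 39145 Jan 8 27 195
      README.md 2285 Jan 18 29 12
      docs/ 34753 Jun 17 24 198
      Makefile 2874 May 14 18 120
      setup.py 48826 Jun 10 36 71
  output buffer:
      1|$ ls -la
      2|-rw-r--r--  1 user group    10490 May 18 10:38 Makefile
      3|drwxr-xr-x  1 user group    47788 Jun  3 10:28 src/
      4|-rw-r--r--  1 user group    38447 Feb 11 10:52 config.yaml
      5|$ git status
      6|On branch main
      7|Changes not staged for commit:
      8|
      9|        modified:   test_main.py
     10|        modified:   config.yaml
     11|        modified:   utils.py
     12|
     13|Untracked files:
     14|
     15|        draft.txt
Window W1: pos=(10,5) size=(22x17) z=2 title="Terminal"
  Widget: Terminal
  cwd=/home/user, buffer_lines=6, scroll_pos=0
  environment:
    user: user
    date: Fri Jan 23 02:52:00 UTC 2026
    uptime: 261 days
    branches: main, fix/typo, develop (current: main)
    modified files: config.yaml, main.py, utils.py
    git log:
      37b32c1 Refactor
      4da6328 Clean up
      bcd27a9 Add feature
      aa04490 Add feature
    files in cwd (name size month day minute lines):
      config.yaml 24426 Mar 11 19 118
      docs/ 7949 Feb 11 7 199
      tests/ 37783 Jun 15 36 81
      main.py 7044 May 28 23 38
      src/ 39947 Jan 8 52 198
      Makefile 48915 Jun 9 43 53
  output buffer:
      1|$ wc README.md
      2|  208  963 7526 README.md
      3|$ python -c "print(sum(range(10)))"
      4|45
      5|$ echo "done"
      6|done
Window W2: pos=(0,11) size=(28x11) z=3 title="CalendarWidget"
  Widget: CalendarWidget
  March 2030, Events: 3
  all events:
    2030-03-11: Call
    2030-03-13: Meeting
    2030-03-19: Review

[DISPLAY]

                                        
                                        
       ┏━━━━━━━━━━━━━━━━━━━━┓           
       ┃ Terminal           ┃           
       ┠────────────────────┨           
       ┃$ wc README.md      ┃           
       ┃  208  963 7526 READ┃           
       ┃$ python -c "print(s┃           
━━━━━━━━━━━━━━━━━━━━━━━━┓   ┃━━━━━━━━━━━
alendarWidget           ┃   ┃           
────────────────────────┨   ┃───────────
      March 2030        ┃   ┃           
 Tu We Th Fr Sa Su      ┃   ┃  1 user gr
           1  2  3      ┃   ┃  1 user gr
  5  6  7  8  9 10      ┃   ┃  1 user gr
* 12 13* 14 15 16 17    ┃   ┃us         
 19* 20 21 22 23 24     ┃   ┃main       
 26 27 28 29 30 31      ┃   ┃━━━━━━━━━━━
━━━━━━━━━━━━━━━━━━━━━━━━┛━━━┛           
                                        
                                        


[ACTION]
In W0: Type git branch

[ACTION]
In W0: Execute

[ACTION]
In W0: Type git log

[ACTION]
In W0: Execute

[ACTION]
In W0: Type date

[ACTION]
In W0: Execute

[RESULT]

                                        
                                        
       ┏━━━━━━━━━━━━━━━━━━━━┓           
       ┃ Terminal           ┃           
       ┠────────────────────┨           
       ┃$ wc README.md      ┃           
       ┃  208  963 7526 READ┃           
       ┃$ python -c "print(s┃           
━━━━━━━━━━━━━━━━━━━━━━━━┓   ┃━━━━━━━━━━━
alendarWidget           ┃   ┃           
────────────────────────┨   ┃───────────
      March 2030        ┃   ┃d feature  
 Tu We Th Fr Sa Su      ┃   ┃date docs  
           1  2  3      ┃   ┃x bug      
  5  6  7  8  9 10      ┃   ┃           
* 12 13* 14 15 16 17    ┃   ┃02:59:00 UT
 19* 20 21 22 23 24     ┃   ┃           
 26 27 28 29 30 31      ┃   ┃━━━━━━━━━━━
━━━━━━━━━━━━━━━━━━━━━━━━┛━━━┛           
                                        
                                        
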